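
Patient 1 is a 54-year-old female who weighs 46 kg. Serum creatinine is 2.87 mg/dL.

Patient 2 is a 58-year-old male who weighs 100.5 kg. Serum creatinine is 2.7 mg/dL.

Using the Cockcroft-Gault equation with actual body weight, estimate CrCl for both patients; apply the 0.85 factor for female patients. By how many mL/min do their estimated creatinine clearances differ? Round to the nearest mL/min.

Patient 1: CrCl = (140 − 54) × 46 / (72 × 2.87) × 0.85 = 3956.0 / 206.64 × 0.85 ≈ 16.3 mL/min
Patient 2: CrCl = (140 − 58) × 100.5 / (72 × 2.7) = 8241.0 / 194.40 ≈ 42.4 mL/min
|16.3 − 42.4| = 26.1 mL/min

26 mL/min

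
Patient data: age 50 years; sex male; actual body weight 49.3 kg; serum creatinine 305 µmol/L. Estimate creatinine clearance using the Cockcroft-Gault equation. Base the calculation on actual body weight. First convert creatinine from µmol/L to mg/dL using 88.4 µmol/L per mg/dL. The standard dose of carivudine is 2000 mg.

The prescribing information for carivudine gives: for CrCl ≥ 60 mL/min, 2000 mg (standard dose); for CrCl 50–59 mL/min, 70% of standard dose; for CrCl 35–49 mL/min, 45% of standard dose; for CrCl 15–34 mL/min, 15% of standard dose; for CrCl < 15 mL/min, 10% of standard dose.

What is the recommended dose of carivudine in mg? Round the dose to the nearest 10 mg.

300 mg

SCr = 305 / 88.4 = 3.45 mg/dL
CrCl = (140 − 50) × 49.3 / (72 × 3.45) = 4437.0 / 248.40 ≈ 17.9 mL/min
CrCl ≈ 18 mL/min → bracket 15–34 mL/min.
15% of 2000 mg = 300 mg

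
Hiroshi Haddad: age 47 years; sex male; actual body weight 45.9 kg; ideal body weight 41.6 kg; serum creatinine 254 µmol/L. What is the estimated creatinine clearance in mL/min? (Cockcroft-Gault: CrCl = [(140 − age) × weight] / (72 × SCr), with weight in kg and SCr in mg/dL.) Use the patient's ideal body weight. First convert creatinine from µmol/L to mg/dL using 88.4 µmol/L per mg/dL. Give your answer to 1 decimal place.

18.7 mL/min

SCr = 254 / 88.4 = 2.873 mg/dL
CrCl = (140 − 47) × 41.6 / (72 × 2.873) = 3868.8 / 206.86 ≈ 18.7 mL/min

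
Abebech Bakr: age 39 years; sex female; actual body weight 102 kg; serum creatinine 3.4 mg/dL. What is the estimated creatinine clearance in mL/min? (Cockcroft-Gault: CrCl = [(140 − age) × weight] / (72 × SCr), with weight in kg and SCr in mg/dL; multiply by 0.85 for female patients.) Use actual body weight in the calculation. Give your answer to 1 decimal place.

CrCl = (140 − 39) × 102 / (72 × 3.4) × 0.85 = 10302.0 / 244.80 × 0.85 ≈ 35.8 mL/min

35.8 mL/min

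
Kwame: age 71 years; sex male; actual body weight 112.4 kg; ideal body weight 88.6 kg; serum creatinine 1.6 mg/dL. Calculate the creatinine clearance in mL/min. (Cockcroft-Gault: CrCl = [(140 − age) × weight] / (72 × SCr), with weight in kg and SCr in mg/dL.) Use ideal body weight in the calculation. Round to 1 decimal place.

CrCl = (140 − 71) × 88.6 / (72 × 1.6) = 6113.4 / 115.20 ≈ 53.1 mL/min

53.1 mL/min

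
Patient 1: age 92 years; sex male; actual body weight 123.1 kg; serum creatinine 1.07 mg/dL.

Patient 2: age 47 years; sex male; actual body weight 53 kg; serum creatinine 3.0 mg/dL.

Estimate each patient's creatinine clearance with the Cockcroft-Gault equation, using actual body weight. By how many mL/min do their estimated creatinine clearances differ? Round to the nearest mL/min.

Patient 1: CrCl = (140 − 92) × 123.1 / (72 × 1.07) = 5908.8 / 77.04 ≈ 76.7 mL/min
Patient 2: CrCl = (140 − 47) × 53 / (72 × 3) = 4929.0 / 216.00 ≈ 22.8 mL/min
|76.7 − 22.8| = 53.9 mL/min

54 mL/min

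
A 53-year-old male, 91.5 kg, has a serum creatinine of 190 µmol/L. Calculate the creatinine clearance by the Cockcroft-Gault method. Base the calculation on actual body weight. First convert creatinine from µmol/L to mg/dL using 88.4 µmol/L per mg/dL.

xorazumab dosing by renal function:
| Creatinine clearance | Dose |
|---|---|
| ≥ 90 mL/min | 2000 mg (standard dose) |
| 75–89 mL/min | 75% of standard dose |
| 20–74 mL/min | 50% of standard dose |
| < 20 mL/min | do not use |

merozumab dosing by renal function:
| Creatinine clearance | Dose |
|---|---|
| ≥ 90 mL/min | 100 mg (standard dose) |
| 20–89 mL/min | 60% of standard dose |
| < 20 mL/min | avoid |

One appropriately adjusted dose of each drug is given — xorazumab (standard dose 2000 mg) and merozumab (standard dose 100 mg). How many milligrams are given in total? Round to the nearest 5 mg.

SCr = 190 / 88.4 = 2.149 mg/dL
CrCl = (140 − 53) × 91.5 / (72 × 2.149) = 7960.5 / 154.73 ≈ 51.4 mL/min
CrCl ≈ 51 mL/min.
xorazumab: 20–74 mL/min → 50% of 2000 mg = 1000 mg.
merozumab: 20–89 mL/min → 60% of 100 mg = 60 mg.
Total = 1000 + 60 = 1060 mg.

1060 mg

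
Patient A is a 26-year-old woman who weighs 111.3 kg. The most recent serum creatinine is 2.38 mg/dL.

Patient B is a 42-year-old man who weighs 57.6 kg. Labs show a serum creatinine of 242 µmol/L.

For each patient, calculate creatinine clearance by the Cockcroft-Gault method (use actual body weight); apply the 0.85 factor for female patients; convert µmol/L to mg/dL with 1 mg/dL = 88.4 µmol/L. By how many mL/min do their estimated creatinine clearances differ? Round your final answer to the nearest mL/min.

34 mL/min

Patient A: CrCl = (140 − 26) × 111.3 / (72 × 2.38) × 0.85 = 12688.2 / 171.36 × 0.85 ≈ 62.9 mL/min
Patient B: SCr = 242 / 88.4 = 2.738 mg/dL
Patient B: CrCl = (140 − 42) × 57.6 / (72 × 2.738) = 5644.8 / 197.14 ≈ 28.6 mL/min
|62.9 − 28.6| = 34.3 mL/min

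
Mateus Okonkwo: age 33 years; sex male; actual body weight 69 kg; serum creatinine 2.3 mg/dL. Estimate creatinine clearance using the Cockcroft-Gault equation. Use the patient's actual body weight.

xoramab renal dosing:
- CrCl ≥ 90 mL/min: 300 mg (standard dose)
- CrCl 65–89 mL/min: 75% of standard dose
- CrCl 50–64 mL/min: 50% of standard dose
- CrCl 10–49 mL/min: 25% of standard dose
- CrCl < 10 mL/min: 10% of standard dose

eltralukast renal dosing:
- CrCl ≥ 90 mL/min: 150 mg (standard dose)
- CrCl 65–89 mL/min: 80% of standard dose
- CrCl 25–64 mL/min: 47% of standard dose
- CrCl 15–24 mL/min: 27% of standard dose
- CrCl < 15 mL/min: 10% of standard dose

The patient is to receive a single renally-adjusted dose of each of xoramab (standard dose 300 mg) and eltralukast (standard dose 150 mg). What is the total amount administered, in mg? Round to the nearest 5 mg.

CrCl = (140 − 33) × 69 / (72 × 2.3) = 7383.0 / 165.60 ≈ 44.6 mL/min
CrCl ≈ 45 mL/min.
xoramab: 10–49 mL/min → 25% of 300 mg = 75 mg.
eltralukast: 25–64 mL/min → 47% of 150 mg = 70.5 mg.
Total = 75 + 70.5 = 145.5 mg.

145 mg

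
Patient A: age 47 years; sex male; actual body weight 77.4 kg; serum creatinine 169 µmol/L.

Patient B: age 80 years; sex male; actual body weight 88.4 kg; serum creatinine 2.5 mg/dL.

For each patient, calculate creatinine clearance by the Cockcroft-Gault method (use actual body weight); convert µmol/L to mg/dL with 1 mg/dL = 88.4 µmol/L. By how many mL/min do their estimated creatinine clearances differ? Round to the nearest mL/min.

23 mL/min

Patient A: SCr = 169 / 88.4 = 1.912 mg/dL
Patient A: CrCl = (140 − 47) × 77.4 / (72 × 1.912) = 7198.2 / 137.66 ≈ 52.3 mL/min
Patient B: CrCl = (140 − 80) × 88.4 / (72 × 2.5) = 5304.0 / 180.00 ≈ 29.5 mL/min
|52.3 − 29.5| = 22.8 mL/min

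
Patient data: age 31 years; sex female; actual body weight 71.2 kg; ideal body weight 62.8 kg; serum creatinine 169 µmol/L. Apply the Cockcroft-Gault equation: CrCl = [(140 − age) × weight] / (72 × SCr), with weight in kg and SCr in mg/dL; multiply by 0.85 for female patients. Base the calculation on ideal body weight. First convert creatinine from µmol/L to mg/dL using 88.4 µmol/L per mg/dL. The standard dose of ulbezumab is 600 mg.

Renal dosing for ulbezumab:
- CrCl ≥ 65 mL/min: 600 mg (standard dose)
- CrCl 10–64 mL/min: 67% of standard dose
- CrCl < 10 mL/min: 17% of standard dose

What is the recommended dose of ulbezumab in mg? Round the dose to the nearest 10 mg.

SCr = 169 / 88.4 = 1.912 mg/dL
CrCl = (140 − 31) × 62.8 / (72 × 1.912) × 0.85 = 6845.2 / 137.66 × 0.85 ≈ 42.3 mL/min
CrCl ≈ 42 mL/min → bracket 10–64 mL/min.
67% of 600 mg = 402 mg → 400 mg

400 mg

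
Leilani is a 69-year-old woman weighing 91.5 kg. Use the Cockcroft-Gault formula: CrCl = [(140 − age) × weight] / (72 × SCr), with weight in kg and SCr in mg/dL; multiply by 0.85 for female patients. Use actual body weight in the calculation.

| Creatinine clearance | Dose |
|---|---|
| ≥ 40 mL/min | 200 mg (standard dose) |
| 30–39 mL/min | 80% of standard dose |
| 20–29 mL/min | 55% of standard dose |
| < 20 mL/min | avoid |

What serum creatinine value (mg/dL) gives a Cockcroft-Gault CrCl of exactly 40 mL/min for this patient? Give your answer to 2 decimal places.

Standard dose requires CrCl ≥ 40 mL/min.
Set (140 − 69) × 91.5 × 0.85 / (72 × SCr) = 40
SCr = (140 − 69) × 91.5 × 0.85 / (72 × 40) = 1.917 mg/dL

1.92 mg/dL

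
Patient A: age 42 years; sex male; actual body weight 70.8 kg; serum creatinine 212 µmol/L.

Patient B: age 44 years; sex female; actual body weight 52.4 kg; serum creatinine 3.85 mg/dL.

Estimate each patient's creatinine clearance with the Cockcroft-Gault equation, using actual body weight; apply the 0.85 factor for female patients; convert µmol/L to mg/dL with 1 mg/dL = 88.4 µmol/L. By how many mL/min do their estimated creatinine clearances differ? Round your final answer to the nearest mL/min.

25 mL/min

Patient A: SCr = 212 / 88.4 = 2.398 mg/dL
Patient A: CrCl = (140 − 42) × 70.8 / (72 × 2.398) = 6938.4 / 172.66 ≈ 40.2 mL/min
Patient B: CrCl = (140 − 44) × 52.4 / (72 × 3.85) × 0.85 = 5030.4 / 277.20 × 0.85 ≈ 15.4 mL/min
|40.2 − 15.4| = 24.8 mL/min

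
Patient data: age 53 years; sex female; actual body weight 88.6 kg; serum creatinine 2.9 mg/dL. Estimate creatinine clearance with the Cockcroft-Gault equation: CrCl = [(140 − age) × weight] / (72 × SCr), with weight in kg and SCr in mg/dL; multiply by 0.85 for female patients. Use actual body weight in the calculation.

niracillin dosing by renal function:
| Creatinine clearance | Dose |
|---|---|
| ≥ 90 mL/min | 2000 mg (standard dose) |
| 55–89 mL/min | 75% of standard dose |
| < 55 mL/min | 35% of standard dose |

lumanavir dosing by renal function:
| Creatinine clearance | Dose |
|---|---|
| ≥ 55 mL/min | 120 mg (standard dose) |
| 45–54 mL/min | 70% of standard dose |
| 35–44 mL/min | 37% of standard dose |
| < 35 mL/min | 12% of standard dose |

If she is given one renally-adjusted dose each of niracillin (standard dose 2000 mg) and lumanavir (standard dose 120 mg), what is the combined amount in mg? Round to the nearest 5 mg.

715 mg

CrCl = (140 − 53) × 88.6 / (72 × 2.9) × 0.85 = 7708.2 / 208.80 × 0.85 ≈ 31.4 mL/min
CrCl ≈ 31 mL/min.
niracillin: < 55 mL/min → 35% of 2000 mg = 700 mg.
lumanavir: < 35 mL/min → 12% of 120 mg = 14.4 mg.
Total = 700 + 14.4 = 714.4 mg.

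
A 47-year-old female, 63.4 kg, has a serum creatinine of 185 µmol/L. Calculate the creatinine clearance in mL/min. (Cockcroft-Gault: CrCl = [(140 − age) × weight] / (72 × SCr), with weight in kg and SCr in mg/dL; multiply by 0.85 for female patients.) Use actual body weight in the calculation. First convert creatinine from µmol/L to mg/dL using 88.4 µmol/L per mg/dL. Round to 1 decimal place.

SCr = 185 / 88.4 = 2.093 mg/dL
CrCl = (140 − 47) × 63.4 / (72 × 2.093) × 0.85 = 5896.2 / 150.70 × 0.85 ≈ 33.3 mL/min

33.3 mL/min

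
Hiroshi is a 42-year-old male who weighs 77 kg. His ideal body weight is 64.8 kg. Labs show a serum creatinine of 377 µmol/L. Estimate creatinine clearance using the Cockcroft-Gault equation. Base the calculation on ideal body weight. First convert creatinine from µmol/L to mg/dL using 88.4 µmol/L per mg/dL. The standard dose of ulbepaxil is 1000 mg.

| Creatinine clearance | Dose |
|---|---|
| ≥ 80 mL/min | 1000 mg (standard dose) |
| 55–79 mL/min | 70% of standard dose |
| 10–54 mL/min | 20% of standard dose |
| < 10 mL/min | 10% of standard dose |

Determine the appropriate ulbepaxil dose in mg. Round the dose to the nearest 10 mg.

SCr = 377 / 88.4 = 4.265 mg/dL
CrCl = (140 − 42) × 64.8 / (72 × 4.265) = 6350.4 / 307.08 ≈ 20.7 mL/min
CrCl ≈ 21 mL/min → bracket 10–54 mL/min.
20% of 1000 mg = 200 mg

200 mg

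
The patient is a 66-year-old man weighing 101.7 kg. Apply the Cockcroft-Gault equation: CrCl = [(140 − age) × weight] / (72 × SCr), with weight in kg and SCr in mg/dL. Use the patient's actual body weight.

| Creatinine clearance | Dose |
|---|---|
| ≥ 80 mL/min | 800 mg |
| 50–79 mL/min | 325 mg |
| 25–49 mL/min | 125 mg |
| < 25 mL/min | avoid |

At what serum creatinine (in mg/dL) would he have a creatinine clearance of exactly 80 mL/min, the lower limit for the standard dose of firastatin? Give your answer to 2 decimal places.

1.31 mg/dL

Standard dose requires CrCl ≥ 80 mL/min.
Set (140 − 66) × 101.7 / (72 × SCr) = 80
SCr = (140 − 66) × 101.7 / (72 × 80) = 1.307 mg/dL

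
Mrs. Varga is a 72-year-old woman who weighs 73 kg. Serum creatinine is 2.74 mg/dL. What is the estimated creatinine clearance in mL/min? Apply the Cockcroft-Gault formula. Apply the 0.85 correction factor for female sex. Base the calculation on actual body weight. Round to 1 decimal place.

CrCl = (140 − 72) × 73 / (72 × 2.74) × 0.85 = 4964.0 / 197.28 × 0.85 ≈ 21.4 mL/min

21.4 mL/min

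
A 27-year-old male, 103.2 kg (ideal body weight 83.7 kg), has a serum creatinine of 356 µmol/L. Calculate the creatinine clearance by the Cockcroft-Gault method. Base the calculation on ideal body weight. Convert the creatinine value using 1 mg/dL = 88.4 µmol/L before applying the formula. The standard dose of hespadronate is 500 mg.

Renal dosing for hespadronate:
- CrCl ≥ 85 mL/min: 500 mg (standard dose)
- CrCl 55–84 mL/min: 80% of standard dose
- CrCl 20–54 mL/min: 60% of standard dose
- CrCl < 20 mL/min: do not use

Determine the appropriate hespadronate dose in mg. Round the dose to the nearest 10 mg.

300 mg

SCr = 356 / 88.4 = 4.027 mg/dL
CrCl = (140 − 27) × 83.7 / (72 × 4.027) = 9458.1 / 289.94 ≈ 32.6 mL/min
CrCl ≈ 33 mL/min → bracket 20–54 mL/min.
60% of 500 mg = 300 mg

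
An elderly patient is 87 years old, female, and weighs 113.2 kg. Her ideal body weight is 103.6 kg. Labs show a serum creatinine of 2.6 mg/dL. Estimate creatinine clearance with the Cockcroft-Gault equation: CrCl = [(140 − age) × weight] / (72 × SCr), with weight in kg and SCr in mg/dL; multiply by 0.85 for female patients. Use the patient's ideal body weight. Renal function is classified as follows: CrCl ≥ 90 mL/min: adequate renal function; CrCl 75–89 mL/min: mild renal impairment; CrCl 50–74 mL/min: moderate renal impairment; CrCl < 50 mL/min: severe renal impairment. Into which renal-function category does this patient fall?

severe renal impairment

CrCl = (140 − 87) × 103.6 / (72 × 2.6) × 0.85 = 5490.8 / 187.20 × 0.85 ≈ 24.9 mL/min
25 mL/min falls in the 'severe renal impairment' range.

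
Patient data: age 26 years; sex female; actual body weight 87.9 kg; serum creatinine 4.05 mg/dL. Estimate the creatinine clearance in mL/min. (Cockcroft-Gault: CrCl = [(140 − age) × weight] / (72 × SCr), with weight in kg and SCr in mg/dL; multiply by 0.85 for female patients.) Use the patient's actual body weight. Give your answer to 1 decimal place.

29.2 mL/min

CrCl = (140 − 26) × 87.9 / (72 × 4.05) × 0.85 = 10020.6 / 291.60 × 0.85 ≈ 29.2 mL/min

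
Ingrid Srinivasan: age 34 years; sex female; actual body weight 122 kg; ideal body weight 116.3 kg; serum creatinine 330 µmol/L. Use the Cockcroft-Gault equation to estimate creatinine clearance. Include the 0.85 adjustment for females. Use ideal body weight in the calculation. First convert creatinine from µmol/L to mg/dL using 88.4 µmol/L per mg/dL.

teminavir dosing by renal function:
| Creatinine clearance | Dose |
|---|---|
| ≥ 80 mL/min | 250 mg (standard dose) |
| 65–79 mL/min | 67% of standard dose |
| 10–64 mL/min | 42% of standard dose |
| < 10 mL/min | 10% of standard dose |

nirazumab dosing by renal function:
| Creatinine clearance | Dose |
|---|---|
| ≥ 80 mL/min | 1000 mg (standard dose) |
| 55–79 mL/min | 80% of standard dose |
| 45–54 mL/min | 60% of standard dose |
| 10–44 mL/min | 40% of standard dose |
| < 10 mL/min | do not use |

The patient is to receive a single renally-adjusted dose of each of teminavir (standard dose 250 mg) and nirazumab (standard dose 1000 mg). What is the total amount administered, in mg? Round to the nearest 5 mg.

505 mg

SCr = 330 / 88.4 = 3.733 mg/dL
CrCl = (140 − 34) × 116.3 / (72 × 3.733) × 0.85 = 12327.8 / 268.78 × 0.85 ≈ 39.0 mL/min
CrCl ≈ 39 mL/min.
teminavir: 10–64 mL/min → 42% of 250 mg = 105 mg.
nirazumab: 10–44 mL/min → 40% of 1000 mg = 400 mg.
Total = 105 + 400 = 505 mg.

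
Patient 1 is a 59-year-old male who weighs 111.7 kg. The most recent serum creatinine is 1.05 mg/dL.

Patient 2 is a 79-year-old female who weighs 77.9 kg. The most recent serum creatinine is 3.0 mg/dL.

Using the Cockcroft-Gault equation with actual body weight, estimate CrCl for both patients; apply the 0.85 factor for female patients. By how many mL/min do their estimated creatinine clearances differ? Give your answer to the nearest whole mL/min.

101 mL/min

Patient 1: CrCl = (140 − 59) × 111.7 / (72 × 1.05) = 9047.7 / 75.60 ≈ 119.7 mL/min
Patient 2: CrCl = (140 − 79) × 77.9 / (72 × 3) × 0.85 = 4751.9 / 216.00 × 0.85 ≈ 18.7 mL/min
|119.7 − 18.7| = 101.0 mL/min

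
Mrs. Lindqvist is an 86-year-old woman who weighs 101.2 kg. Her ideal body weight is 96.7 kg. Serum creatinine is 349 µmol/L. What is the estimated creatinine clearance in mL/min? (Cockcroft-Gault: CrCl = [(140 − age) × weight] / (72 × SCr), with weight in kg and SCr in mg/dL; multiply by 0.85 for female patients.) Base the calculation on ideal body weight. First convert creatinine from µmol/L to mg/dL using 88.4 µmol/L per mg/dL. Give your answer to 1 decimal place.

SCr = 349 / 88.4 = 3.948 mg/dL
CrCl = (140 − 86) × 96.7 / (72 × 3.948) × 0.85 = 5221.8 / 284.26 × 0.85 ≈ 15.6 mL/min

15.6 mL/min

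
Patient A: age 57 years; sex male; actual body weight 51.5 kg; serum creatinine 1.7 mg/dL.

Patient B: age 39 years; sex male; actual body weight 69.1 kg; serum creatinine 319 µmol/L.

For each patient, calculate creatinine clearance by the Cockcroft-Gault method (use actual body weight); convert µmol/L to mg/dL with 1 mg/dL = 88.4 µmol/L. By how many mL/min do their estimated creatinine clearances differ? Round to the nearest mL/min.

8 mL/min

Patient A: CrCl = (140 − 57) × 51.5 / (72 × 1.7) = 4274.5 / 122.40 ≈ 34.9 mL/min
Patient B: SCr = 319 / 88.4 = 3.609 mg/dL
Patient B: CrCl = (140 − 39) × 69.1 / (72 × 3.609) = 6979.1 / 259.85 ≈ 26.9 mL/min
|34.9 − 26.9| = 8.0 mL/min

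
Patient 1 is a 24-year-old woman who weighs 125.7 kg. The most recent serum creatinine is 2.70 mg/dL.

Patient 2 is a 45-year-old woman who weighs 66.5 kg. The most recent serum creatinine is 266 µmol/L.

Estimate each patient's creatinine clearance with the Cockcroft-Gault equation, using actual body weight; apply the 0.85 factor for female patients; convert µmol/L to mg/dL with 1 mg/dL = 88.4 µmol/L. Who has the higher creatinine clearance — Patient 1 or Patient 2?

Patient 1: CrCl = (140 − 24) × 125.7 / (72 × 2.7) × 0.85 = 14581.2 / 194.40 × 0.85 ≈ 63.8 mL/min
Patient 2: SCr = 266 / 88.4 = 3.009 mg/dL
Patient 2: CrCl = (140 − 45) × 66.5 / (72 × 3.009) × 0.85 = 6317.5 / 216.65 × 0.85 ≈ 24.8 mL/min
63.8 vs 24.8 mL/min → Patient 1 is higher.

Patient 1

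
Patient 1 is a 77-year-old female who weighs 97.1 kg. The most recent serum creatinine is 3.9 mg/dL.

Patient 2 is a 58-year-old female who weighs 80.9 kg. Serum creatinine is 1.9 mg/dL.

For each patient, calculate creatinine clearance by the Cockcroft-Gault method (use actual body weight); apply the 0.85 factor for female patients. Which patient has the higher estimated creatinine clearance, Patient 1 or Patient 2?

Patient 1: CrCl = (140 − 77) × 97.1 / (72 × 3.9) × 0.85 = 6117.3 / 280.80 × 0.85 ≈ 18.5 mL/min
Patient 2: CrCl = (140 − 58) × 80.9 / (72 × 1.9) × 0.85 = 6633.8 / 136.80 × 0.85 ≈ 41.2 mL/min
18.5 vs 41.2 mL/min → Patient 2 is higher.

Patient 2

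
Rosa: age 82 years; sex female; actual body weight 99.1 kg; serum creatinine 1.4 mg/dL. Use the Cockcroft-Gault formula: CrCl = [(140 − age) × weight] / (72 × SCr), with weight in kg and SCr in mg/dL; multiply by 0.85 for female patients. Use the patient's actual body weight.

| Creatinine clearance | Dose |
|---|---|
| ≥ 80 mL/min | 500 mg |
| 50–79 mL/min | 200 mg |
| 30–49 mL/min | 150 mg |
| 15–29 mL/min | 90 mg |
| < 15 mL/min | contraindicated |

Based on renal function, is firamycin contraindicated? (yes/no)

no

CrCl = (140 − 82) × 99.1 / (72 × 1.4) × 0.85 = 5747.8 / 100.80 × 0.85 ≈ 48.5 mL/min
CrCl ≈ 48 mL/min, which is ≥ 15 mL/min.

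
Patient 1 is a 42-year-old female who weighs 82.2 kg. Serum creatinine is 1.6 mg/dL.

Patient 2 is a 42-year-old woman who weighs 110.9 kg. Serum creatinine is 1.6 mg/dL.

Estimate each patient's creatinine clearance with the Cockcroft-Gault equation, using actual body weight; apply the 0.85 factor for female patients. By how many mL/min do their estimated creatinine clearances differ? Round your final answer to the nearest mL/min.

21 mL/min

Patient 1: CrCl = (140 − 42) × 82.2 / (72 × 1.6) × 0.85 = 8055.6 / 115.20 × 0.85 ≈ 59.4 mL/min
Patient 2: CrCl = (140 − 42) × 110.9 / (72 × 1.6) × 0.85 = 10868.2 / 115.20 × 0.85 ≈ 80.2 mL/min
|59.4 − 80.2| = 20.8 mL/min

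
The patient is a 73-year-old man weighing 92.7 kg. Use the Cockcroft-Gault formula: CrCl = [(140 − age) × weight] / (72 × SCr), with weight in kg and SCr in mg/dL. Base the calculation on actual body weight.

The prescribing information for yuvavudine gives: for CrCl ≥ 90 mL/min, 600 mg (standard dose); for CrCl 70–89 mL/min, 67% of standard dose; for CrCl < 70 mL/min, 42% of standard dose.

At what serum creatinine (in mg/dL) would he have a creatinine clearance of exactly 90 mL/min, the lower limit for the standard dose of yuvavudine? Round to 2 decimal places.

0.96 mg/dL

Standard dose requires CrCl ≥ 90 mL/min.
Set (140 − 73) × 92.7 / (72 × SCr) = 90
SCr = (140 − 73) × 92.7 / (72 × 90) = 0.958 mg/dL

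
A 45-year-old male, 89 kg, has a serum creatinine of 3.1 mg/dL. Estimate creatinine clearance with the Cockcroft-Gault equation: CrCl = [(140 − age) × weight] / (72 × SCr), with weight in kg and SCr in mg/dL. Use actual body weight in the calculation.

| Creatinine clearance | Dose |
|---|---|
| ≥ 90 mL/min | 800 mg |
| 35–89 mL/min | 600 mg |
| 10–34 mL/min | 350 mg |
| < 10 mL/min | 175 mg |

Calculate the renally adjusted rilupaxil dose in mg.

600 mg

CrCl = (140 − 45) × 89 / (72 × 3.1) = 8455.0 / 223.20 ≈ 37.9 mL/min
CrCl ≈ 38 mL/min → bracket 35–89 mL/min.
Dose for this bracket: 600 mg.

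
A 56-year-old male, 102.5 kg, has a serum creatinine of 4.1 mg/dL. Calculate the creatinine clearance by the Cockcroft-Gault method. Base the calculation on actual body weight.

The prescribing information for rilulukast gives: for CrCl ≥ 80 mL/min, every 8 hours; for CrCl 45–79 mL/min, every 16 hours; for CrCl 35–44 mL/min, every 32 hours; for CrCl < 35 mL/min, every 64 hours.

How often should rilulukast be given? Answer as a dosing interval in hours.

every 64 hours

CrCl = (140 − 56) × 102.5 / (72 × 4.1) = 8610.0 / 295.20 ≈ 29.2 mL/min
CrCl ≈ 29 mL/min → bracket < 35 mL/min → every 64 hours.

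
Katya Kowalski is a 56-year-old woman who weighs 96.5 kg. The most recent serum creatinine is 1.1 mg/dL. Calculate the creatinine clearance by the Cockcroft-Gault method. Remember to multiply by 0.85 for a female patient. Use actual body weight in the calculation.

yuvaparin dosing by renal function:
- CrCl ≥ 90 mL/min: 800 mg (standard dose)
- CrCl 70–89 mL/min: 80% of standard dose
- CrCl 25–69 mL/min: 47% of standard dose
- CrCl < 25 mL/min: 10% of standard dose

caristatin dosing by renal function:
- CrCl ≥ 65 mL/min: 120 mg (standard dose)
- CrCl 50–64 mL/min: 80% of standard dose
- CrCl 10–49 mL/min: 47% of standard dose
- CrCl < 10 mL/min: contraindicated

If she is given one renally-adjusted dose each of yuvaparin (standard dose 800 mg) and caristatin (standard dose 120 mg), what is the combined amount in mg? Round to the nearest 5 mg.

760 mg

CrCl = (140 − 56) × 96.5 / (72 × 1.1) × 0.85 = 8106.0 / 79.20 × 0.85 ≈ 87.0 mL/min
CrCl ≈ 87 mL/min.
yuvaparin: 70–89 mL/min → 80% of 800 mg = 640 mg.
caristatin: ≥ 65 mL/min → 100% of 120 mg = 120 mg.
Total = 640 + 120 = 760 mg.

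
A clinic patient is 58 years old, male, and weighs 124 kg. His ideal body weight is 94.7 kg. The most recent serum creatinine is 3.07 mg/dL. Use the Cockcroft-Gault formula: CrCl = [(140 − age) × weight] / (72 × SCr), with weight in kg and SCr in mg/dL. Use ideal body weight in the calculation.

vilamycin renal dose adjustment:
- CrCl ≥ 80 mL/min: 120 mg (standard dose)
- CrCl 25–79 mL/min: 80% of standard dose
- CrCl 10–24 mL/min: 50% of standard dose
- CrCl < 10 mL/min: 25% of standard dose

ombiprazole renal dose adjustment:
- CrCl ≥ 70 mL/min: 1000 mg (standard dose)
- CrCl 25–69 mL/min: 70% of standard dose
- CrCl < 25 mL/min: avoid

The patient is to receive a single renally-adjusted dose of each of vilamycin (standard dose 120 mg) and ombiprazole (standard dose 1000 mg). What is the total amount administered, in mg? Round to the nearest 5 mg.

795 mg

CrCl = (140 − 58) × 94.7 / (72 × 3.07) = 7765.4 / 221.04 ≈ 35.1 mL/min
CrCl ≈ 35 mL/min.
vilamycin: 25–79 mL/min → 80% of 120 mg = 96 mg.
ombiprazole: 25–69 mL/min → 70% of 1000 mg = 700 mg.
Total = 96 + 700 = 796 mg.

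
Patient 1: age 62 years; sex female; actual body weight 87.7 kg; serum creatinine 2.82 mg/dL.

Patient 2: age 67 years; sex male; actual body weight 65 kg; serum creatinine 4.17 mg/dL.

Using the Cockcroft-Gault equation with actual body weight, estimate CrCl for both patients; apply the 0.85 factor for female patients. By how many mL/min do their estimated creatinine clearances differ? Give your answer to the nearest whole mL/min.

13 mL/min

Patient 1: CrCl = (140 − 62) × 87.7 / (72 × 2.82) × 0.85 = 6840.6 / 203.04 × 0.85 ≈ 28.6 mL/min
Patient 2: CrCl = (140 − 67) × 65 / (72 × 4.17) = 4745.0 / 300.24 ≈ 15.8 mL/min
|28.6 − 15.8| = 12.8 mL/min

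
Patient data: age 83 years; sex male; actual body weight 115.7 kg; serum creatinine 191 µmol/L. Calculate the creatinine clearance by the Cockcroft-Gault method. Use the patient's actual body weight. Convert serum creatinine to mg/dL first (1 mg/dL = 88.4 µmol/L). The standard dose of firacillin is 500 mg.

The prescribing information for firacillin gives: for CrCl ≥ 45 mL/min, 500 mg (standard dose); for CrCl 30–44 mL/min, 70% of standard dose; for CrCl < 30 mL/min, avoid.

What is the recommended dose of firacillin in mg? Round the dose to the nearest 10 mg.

350 mg

SCr = 191 / 88.4 = 2.161 mg/dL
CrCl = (140 − 83) × 115.7 / (72 × 2.161) = 6594.9 / 155.59 ≈ 42.4 mL/min
CrCl ≈ 42 mL/min → bracket 30–44 mL/min.
70% of 500 mg = 350 mg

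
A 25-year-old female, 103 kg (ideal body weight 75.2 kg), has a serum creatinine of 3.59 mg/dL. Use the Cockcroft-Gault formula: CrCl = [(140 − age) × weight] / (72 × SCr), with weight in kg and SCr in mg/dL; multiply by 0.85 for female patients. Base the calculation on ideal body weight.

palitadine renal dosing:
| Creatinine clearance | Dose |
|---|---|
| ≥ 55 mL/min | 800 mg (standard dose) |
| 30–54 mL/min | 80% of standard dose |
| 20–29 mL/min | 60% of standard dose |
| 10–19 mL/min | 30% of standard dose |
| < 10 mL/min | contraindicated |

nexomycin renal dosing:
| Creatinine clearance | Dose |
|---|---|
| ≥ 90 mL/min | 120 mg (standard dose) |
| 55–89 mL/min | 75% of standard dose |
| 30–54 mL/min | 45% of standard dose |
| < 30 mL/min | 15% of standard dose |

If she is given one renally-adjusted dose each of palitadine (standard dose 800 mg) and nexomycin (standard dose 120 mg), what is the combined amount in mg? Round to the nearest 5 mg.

CrCl = (140 − 25) × 75.2 / (72 × 3.59) × 0.85 = 8648.0 / 258.48 × 0.85 ≈ 28.4 mL/min
CrCl ≈ 28 mL/min.
palitadine: 20–29 mL/min → 60% of 800 mg = 480 mg.
nexomycin: < 30 mL/min → 15% of 120 mg = 18 mg.
Total = 480 + 18 = 498 mg.

500 mg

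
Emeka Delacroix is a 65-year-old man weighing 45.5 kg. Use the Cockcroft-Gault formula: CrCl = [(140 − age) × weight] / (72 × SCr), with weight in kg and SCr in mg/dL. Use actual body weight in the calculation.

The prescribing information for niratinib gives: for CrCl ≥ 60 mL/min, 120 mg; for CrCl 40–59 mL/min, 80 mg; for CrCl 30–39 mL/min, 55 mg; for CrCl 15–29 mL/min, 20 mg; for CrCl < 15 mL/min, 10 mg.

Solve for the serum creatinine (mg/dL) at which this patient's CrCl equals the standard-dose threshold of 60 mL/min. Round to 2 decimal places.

0.79 mg/dL

Standard dose requires CrCl ≥ 60 mL/min.
Set (140 − 65) × 45.5 / (72 × SCr) = 60
SCr = (140 − 65) × 45.5 / (72 × 60) = 0.790 mg/dL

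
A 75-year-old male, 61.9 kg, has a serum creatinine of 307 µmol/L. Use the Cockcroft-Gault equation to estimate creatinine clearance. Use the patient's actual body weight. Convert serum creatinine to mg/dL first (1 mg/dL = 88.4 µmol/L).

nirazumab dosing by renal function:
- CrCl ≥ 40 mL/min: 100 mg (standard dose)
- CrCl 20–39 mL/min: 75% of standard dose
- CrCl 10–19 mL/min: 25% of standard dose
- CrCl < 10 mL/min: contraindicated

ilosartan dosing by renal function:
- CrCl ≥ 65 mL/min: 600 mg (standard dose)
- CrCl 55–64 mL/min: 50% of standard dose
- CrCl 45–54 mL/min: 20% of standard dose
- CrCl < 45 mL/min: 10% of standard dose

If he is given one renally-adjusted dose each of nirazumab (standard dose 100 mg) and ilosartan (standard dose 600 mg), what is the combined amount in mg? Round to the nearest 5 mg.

SCr = 307 / 88.4 = 3.473 mg/dL
CrCl = (140 − 75) × 61.9 / (72 × 3.473) = 4023.5 / 250.06 ≈ 16.1 mL/min
CrCl ≈ 16 mL/min.
nirazumab: 10–19 mL/min → 25% of 100 mg = 25 mg.
ilosartan: < 45 mL/min → 10% of 600 mg = 60 mg.
Total = 25 + 60 = 85 mg.

85 mg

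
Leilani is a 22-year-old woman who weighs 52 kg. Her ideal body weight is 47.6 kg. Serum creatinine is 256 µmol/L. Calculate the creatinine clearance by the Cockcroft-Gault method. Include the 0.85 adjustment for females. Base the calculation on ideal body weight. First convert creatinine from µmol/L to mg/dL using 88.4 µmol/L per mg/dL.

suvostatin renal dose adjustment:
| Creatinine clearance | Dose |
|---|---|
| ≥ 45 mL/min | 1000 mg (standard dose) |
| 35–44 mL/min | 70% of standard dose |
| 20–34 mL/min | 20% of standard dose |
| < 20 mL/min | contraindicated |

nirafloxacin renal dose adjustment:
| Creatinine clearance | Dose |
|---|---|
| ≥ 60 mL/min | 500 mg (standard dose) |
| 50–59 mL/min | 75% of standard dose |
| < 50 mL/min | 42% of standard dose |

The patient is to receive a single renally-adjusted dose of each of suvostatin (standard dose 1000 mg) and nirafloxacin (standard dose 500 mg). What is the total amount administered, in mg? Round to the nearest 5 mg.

SCr = 256 / 88.4 = 2.896 mg/dL
CrCl = (140 − 22) × 47.6 / (72 × 2.896) × 0.85 = 5616.8 / 208.51 × 0.85 ≈ 22.9 mL/min
CrCl ≈ 23 mL/min.
suvostatin: 20–34 mL/min → 20% of 1000 mg = 200 mg.
nirafloxacin: < 50 mL/min → 42% of 500 mg = 210 mg.
Total = 200 + 210 = 410 mg.

410 mg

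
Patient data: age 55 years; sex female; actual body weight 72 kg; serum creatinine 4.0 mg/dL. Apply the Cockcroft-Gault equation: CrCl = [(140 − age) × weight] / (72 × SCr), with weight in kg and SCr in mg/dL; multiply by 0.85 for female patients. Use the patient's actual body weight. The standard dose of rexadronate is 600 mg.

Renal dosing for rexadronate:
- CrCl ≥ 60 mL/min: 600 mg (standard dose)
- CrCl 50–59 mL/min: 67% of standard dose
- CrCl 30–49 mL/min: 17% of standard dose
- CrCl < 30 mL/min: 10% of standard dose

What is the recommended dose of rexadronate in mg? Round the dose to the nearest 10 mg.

CrCl = (140 − 55) × 72 / (72 × 4) × 0.85 = 6120.0 / 288.00 × 0.85 ≈ 18.1 mL/min
CrCl ≈ 18 mL/min → bracket < 30 mL/min.
10% of 600 mg = 60 mg

60 mg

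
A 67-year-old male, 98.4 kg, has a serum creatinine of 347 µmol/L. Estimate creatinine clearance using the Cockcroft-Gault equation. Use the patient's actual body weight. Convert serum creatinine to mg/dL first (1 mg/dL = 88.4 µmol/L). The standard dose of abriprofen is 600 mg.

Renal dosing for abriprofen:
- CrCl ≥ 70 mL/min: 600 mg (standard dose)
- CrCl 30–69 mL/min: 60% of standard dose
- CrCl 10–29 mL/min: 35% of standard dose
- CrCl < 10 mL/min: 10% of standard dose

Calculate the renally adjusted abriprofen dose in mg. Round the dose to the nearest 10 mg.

210 mg

SCr = 347 / 88.4 = 3.925 mg/dL
CrCl = (140 − 67) × 98.4 / (72 × 3.925) = 7183.2 / 282.60 ≈ 25.4 mL/min
CrCl ≈ 25 mL/min → bracket 10–29 mL/min.
35% of 600 mg = 210 mg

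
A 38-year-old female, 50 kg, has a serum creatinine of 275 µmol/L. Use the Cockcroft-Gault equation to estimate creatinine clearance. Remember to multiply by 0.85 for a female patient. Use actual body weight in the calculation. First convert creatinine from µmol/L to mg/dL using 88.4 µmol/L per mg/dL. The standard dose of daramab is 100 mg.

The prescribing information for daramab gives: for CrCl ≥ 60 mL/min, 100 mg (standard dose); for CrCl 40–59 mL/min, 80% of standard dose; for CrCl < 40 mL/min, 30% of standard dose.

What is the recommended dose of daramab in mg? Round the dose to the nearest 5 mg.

SCr = 275 / 88.4 = 3.111 mg/dL
CrCl = (140 − 38) × 50 / (72 × 3.111) × 0.85 = 5100.0 / 223.99 × 0.85 ≈ 19.4 mL/min
CrCl ≈ 19 mL/min → bracket < 40 mL/min.
30% of 100 mg = 30 mg

30 mg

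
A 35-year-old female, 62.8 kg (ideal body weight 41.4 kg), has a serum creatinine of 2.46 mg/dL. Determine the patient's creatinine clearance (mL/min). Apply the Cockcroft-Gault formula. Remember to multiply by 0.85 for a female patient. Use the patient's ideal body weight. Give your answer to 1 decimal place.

CrCl = (140 − 35) × 41.4 / (72 × 2.46) × 0.85 = 4347.0 / 177.12 × 0.85 ≈ 20.9 mL/min

20.9 mL/min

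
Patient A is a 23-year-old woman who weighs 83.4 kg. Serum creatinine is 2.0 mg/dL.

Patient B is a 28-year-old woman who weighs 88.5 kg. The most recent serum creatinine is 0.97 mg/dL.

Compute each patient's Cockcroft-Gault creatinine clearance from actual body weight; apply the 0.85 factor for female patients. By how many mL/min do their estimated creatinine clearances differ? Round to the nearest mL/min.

63 mL/min

Patient A: CrCl = (140 − 23) × 83.4 / (72 × 2) × 0.85 = 9757.8 / 144.00 × 0.85 ≈ 57.6 mL/min
Patient B: CrCl = (140 − 28) × 88.5 / (72 × 0.97) × 0.85 = 9912.0 / 69.84 × 0.85 ≈ 120.6 mL/min
|57.6 − 120.6| = 63.0 mL/min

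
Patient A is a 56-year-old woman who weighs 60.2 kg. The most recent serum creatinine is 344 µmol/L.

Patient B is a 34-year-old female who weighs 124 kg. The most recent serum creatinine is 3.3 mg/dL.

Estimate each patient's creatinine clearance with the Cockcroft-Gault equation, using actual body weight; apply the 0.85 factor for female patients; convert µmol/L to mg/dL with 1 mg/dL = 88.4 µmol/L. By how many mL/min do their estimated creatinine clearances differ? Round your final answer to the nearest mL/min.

Patient A: SCr = 344 / 88.4 = 3.891 mg/dL
Patient A: CrCl = (140 − 56) × 60.2 / (72 × 3.891) × 0.85 = 5056.8 / 280.15 × 0.85 ≈ 15.3 mL/min
Patient B: CrCl = (140 − 34) × 124 / (72 × 3.3) × 0.85 = 13144.0 / 237.60 × 0.85 ≈ 47.0 mL/min
|15.3 − 47.0| = 31.7 mL/min

32 mL/min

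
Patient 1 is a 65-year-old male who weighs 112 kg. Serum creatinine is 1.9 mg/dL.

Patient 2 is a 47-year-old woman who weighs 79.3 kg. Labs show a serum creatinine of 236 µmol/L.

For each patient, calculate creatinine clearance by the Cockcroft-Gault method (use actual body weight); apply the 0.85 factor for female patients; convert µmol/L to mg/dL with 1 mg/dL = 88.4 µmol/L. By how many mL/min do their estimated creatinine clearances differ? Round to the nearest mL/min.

Patient 1: CrCl = (140 − 65) × 112 / (72 × 1.9) = 8400.0 / 136.80 ≈ 61.4 mL/min
Patient 2: SCr = 236 / 88.4 = 2.67 mg/dL
Patient 2: CrCl = (140 − 47) × 79.3 / (72 × 2.67) × 0.85 = 7374.9 / 192.24 × 0.85 ≈ 32.6 mL/min
|61.4 − 32.6| = 28.8 mL/min

29 mL/min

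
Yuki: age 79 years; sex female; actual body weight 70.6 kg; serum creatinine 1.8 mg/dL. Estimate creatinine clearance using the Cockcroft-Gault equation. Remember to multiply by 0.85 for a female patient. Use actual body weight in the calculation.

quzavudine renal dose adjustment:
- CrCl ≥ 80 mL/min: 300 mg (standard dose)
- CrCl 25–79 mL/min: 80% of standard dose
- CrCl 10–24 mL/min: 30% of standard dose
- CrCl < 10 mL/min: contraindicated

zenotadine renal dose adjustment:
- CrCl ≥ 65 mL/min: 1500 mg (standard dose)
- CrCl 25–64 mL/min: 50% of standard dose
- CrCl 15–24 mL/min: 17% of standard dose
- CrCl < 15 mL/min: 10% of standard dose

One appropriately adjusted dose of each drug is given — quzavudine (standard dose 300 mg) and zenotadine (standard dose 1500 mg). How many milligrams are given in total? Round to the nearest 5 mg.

990 mg

CrCl = (140 − 79) × 70.6 / (72 × 1.8) × 0.85 = 4306.6 / 129.60 × 0.85 ≈ 28.2 mL/min
CrCl ≈ 28 mL/min.
quzavudine: 25–79 mL/min → 80% of 300 mg = 240 mg.
zenotadine: 25–64 mL/min → 50% of 1500 mg = 750 mg.
Total = 240 + 750 = 990 mg.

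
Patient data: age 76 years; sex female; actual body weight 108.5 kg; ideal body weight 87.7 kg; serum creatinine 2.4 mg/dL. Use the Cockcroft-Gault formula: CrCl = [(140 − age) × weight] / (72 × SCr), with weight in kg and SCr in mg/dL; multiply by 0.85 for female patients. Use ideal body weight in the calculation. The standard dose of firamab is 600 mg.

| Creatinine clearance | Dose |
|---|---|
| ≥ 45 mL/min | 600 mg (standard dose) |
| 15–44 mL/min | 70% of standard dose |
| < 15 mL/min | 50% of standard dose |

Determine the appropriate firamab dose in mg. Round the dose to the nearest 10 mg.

CrCl = (140 − 76) × 87.7 / (72 × 2.4) × 0.85 = 5612.8 / 172.80 × 0.85 ≈ 27.6 mL/min
CrCl ≈ 28 mL/min → bracket 15–44 mL/min.
70% of 600 mg = 420 mg

420 mg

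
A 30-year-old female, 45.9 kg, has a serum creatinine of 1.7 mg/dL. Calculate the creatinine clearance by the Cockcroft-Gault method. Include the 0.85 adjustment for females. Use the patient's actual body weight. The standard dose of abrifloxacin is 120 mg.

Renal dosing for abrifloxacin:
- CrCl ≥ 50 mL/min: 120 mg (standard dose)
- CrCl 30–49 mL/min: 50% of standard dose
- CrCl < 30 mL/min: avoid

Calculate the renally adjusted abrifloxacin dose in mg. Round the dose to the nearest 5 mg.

60 mg

CrCl = (140 − 30) × 45.9 / (72 × 1.7) × 0.85 = 5049.0 / 122.40 × 0.85 ≈ 35.1 mL/min
CrCl ≈ 35 mL/min → bracket 30–49 mL/min.
50% of 120 mg = 60 mg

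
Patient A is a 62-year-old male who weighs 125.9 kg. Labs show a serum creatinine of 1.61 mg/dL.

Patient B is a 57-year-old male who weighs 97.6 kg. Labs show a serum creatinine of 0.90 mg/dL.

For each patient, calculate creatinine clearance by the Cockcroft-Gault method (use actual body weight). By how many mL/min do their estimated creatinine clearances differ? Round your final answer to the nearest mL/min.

Patient A: CrCl = (140 − 62) × 125.9 / (72 × 1.61) = 9820.2 / 115.92 ≈ 84.7 mL/min
Patient B: CrCl = (140 − 57) × 97.6 / (72 × 0.9) = 8100.8 / 64.80 ≈ 125.0 mL/min
|84.7 − 125.0| = 40.3 mL/min

40 mL/min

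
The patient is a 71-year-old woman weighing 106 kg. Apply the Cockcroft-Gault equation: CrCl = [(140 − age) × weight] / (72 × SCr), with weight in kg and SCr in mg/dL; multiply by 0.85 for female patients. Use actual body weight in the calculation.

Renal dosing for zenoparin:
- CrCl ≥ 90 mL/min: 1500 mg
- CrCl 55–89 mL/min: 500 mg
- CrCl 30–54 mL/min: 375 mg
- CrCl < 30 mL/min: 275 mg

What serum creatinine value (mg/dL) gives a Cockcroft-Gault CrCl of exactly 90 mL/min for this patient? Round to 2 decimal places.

Standard dose requires CrCl ≥ 90 mL/min.
Set (140 − 71) × 106 × 0.85 / (72 × SCr) = 90
SCr = (140 − 71) × 106 × 0.85 / (72 × 90) = 0.959 mg/dL

0.96 mg/dL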